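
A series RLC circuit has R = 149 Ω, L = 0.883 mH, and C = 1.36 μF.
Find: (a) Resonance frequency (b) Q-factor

Step 1 — Resonance condition Im(Z)=0 gives ω₀ = 1/√(LC).
Step 2 — ω₀ = 1/√(0.000883·1.36e-06) = 2.886e+04 rad/s.
Step 3 — f₀ = ω₀/(2π) = 4593 Hz.
Step 4 — Series Q: Q = ω₀L/R = 2.886e+04·0.000883/149 = 0.171.

(a) f₀ = 4593 Hz  (b) Q = 0.171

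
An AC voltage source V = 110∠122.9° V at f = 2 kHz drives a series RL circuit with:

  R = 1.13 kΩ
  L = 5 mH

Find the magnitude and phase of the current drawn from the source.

Step 1 — Angular frequency: ω = 2π·f = 2π·2000 = 1.257e+04 rad/s.
Step 2 — Component impedances:
  R: Z = R = 1130 Ω
  L: Z = jωL = j·1.257e+04·0.005 = 0 + j62.83 Ω
Step 3 — Series combination: Z_total = R + L = 1130 + j62.83 Ω = 1132∠3.2° Ω.
Step 4 — Source phasor: V = 110∠122.9° V = -59.75 + j92.36 V.
Step 5 — Ohm's law: I = V / Z_total = (-59.75 + j92.36) / (1130 + j62.83) = -0.04818 + j0.08441 A.
Step 6 — Convert to polar: |I| = 0.09719 A, ∠I = 119.7°.

I = 0.09719∠119.7° A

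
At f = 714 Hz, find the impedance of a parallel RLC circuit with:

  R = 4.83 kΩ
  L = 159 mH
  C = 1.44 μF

Step 1 — Angular frequency: ω = 2π·f = 2π·714 = 4486 rad/s.
Step 2 — Component impedances:
  R: Z = R = 4830 Ω
  L: Z = jωL = j·4486·0.159 = 0 + j713.3 Ω
  C: Z = 1/(jωC) = -j/(ω·C) = 0 - j154.8 Ω
Step 3 — Parallel combination: 1/Z_total = 1/R + 1/L + 1/C; Z_total = 8.079 - j197.4 Ω = 197.5∠-87.7° Ω.

Z = 8.079 - j197.4 Ω = 197.5∠-87.7° Ω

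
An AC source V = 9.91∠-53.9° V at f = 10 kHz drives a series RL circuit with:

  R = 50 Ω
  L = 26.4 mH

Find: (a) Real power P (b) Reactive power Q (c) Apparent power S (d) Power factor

Step 1 — Angular frequency: ω = 2π·f = 2π·1e+04 = 6.283e+04 rad/s.
Step 2 — Component impedances:
  R: Z = R = 50 Ω
  L: Z = jωL = j·6.283e+04·0.0264 = 0 + j1659 Ω
Step 3 — Series combination: Z_total = R + L = 50 + j1659 Ω = 1660∠88.3° Ω.
Step 4 — Source phasor: V = 9.91∠-53.9° V = 5.839 - j8.007 V.
Step 5 — Current: I = V / Z = -0.004717 - j0.003662 A = 0.005972∠-142.2° A.
Step 6 — Complex power: S = V·I* = 0.001783 + j0.05915 VA.
Step 7 — Real power: P = Re(S) = 0.001783 W.
Step 8 — Reactive power: Q = Im(S) = 0.05915 VAR.
Step 9 — Apparent power: |S| = 0.05918 VA.
Step 10 — Power factor: PF = P/|S| = 0.03013 (lagging).

(a) P = 0.001783 W  (b) Q = 0.05915 VAR  (c) S = 0.05918 VA  (d) PF = 0.03013 (lagging)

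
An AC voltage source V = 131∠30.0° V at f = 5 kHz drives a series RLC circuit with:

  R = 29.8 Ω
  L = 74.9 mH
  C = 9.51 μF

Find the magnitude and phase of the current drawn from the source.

Step 1 — Angular frequency: ω = 2π·f = 2π·5000 = 3.142e+04 rad/s.
Step 2 — Component impedances:
  R: Z = R = 29.8 Ω
  L: Z = jωL = j·3.142e+04·0.0749 = 0 + j2353 Ω
  C: Z = 1/(jωC) = -j/(ω·C) = 0 - j3.347 Ω
Step 3 — Series combination: Z_total = R + L + C = 29.8 + j2350 Ω = 2350∠89.3° Ω.
Step 4 — Source phasor: V = 131∠30.0° V = 113.4 + j65.5 V.
Step 5 — Ohm's law: I = V / Z_total = (113.4 + j65.5) / (29.8 + j2350) = 0.02848 - j0.04792 A.
Step 6 — Convert to polar: |I| = 0.05575 A, ∠I = -59.3°.

I = 0.05575∠-59.3° A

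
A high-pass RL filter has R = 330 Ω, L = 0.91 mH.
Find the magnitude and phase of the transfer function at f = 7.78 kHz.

Step 1 — Angular frequency: ω = 2π·7780 = 4.888e+04 rad/s.
Step 2 — Transfer function: H(jω) = jωL/(R + jωL).
Step 3 — Numerator jωL = j·44.48; denominator R + jωL = 330 + j44.48.
Step 4 — H = 0.01785 + j0.1324.
Step 5 — Magnitude: |H| = 0.1336 (-17.5 dB); phase: φ = 82.3°.

|H| = 0.1336 (-17.5 dB), φ = 82.3°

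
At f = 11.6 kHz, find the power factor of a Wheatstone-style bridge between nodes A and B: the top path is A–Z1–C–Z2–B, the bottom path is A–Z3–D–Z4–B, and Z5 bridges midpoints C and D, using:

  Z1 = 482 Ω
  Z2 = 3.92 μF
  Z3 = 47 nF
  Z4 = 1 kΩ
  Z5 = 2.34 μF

Step 1 — Angular frequency: ω = 2π·f = 2π·1.16e+04 = 7.288e+04 rad/s.
Step 2 — Component impedances:
  Z1: Z = R = 482 Ω
  Z2: Z = 1/(jωC) = -j/(ω·C) = 0 - j3.5 Ω
  Z3: Z = 1/(jωC) = -j/(ω·C) = 0 - j291.9 Ω
  Z4: Z = R = 1000 Ω
  Z5: Z = 1/(jωC) = -j/(ω·C) = 0 - j5.863 Ω
Step 3 — Bridge requires nodal analysis (the Z5 bridge couples midpoints C and D, so the two paths cannot be reduced to a simple series/parallel combination). Setting node B to ground and injecting 1 A at node A, the 3-node admittance system at A, C, D solves to V_A = Z_AB = 133.2 - j219 Ω = 256.3∠-58.7° Ω.
Step 4 — Power factor: PF = cos(φ) = Re(Z)/|Z| = 133.2/256.3 = 0.5197.
Step 5 — Type: Im(Z) = -219 ⇒ leading (phase φ = -58.7°).

PF = 0.5197 (leading, φ = -58.7°)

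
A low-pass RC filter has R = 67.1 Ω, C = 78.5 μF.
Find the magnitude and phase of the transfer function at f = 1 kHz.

Step 1 — Angular frequency: ω = 2π·1000 = 6283 rad/s.
Step 2 — Transfer function: H(jω) = 1/(1 + jωRC).
Step 3 — Denominator: 1 + jωRC = 1 + j·6283·67.1·7.85e-05 = 1 + j33.1.
Step 4 — H = 0.0009121 - j0.03019.
Step 5 — Magnitude: |H| = 0.0302 (-30.4 dB); phase: φ = -88.3°.

|H| = 0.0302 (-30.4 dB), φ = -88.3°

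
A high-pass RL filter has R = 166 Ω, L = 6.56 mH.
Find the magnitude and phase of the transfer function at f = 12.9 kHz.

Step 1 — Angular frequency: ω = 2π·1.29e+04 = 8.105e+04 rad/s.
Step 2 — Transfer function: H(jω) = jωL/(R + jωL).
Step 3 — Numerator jωL = j·531.7; denominator R + jωL = 166 + j531.7.
Step 4 — H = 0.9112 + j0.2845.
Step 5 — Magnitude: |H| = 0.9546 (-0.4 dB); phase: φ = 17.3°.

|H| = 0.9546 (-0.4 dB), φ = 17.3°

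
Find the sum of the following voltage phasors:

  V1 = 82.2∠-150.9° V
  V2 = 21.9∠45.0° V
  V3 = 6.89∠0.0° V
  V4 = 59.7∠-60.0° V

Step 1 — Convert each phasor to rectangular form:
  V1 = 82.2·(cos(-150.9°) + j·sin(-150.9°)) = -71.82 - j39.98 V
  V2 = 21.9·(cos(45.0°) + j·sin(45.0°)) = 15.49 + j15.49 V
  V3 = 6.89·(cos(0.0°) + j·sin(0.0°)) = 6.89 V
  V4 = 59.7·(cos(-60.0°) + j·sin(-60.0°)) = 29.85 - j51.7 V
Step 2 — Sum components: V_total = -19.6 - j76.19 V.
Step 3 — Convert to polar: |V_total| = 78.67 V, ∠V_total = -104.4°.

V_total = 78.67∠-104.4° V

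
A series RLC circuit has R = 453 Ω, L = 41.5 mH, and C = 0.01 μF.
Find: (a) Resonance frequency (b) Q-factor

Step 1 — Resonance condition Im(Z)=0 gives ω₀ = 1/√(LC).
Step 2 — ω₀ = 1/√(0.0415·1e-08) = 4.909e+04 rad/s.
Step 3 — f₀ = ω₀/(2π) = 7813 Hz.
Step 4 — Series Q: Q = ω₀L/R = 4.909e+04·0.0415/453 = 4.497.

(a) f₀ = 7813 Hz  (b) Q = 4.497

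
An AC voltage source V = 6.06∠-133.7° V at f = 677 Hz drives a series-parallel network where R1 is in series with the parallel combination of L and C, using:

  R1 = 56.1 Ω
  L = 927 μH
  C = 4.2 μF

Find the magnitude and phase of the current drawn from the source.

Step 1 — Angular frequency: ω = 2π·f = 2π·677 = 4254 rad/s.
Step 2 — Component impedances:
  R1: Z = R = 56.1 Ω
  L: Z = jωL = j·4254·0.000927 = 0 + j3.943 Ω
  C: Z = 1/(jωC) = -j/(ω·C) = 0 - j55.97 Ω
Step 3 — Parallel branch: L || C = 1/(1/L + 1/C) = 0 + j4.242 Ω.
Step 4 — Series with R1: Z_total = R1 + (L || C) = 56.1 + j4.242 Ω = 56.26∠4.3° Ω.
Step 5 — Source phasor: V = 6.06∠-133.7° V = -4.187 - j4.381 V.
Step 6 — Ohm's law: I = V / Z_total = (-4.187 - j4.381) / (56.1 + j4.242) = -0.08008 - j0.07204 A.
Step 7 — Convert to polar: |I| = 0.1077 A, ∠I = -138.0°.

I = 0.1077∠-138.0° A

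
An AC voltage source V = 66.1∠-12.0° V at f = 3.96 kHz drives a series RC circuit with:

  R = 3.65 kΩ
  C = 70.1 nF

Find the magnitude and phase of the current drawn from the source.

Step 1 — Angular frequency: ω = 2π·f = 2π·3960 = 2.488e+04 rad/s.
Step 2 — Component impedances:
  R: Z = R = 3650 Ω
  C: Z = 1/(jωC) = -j/(ω·C) = 0 - j573.3 Ω
Step 3 — Series combination: Z_total = R + C = 3650 - j573.3 Ω = 3695∠-8.9° Ω.
Step 4 — Source phasor: V = 66.1∠-12.0° V = 64.66 - j13.74 V.
Step 5 — Ohm's law: I = V / Z_total = (64.66 - j13.74) / (3650 - j573.3) = 0.01786 - j0.0009591 A.
Step 6 — Convert to polar: |I| = 0.01789 A, ∠I = -3.1°.

I = 0.01789∠-3.1° A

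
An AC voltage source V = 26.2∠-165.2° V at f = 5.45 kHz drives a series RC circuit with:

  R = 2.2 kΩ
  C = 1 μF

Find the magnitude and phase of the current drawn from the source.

Step 1 — Angular frequency: ω = 2π·f = 2π·5450 = 3.424e+04 rad/s.
Step 2 — Component impedances:
  R: Z = R = 2200 Ω
  C: Z = 1/(jωC) = -j/(ω·C) = 0 - j29.2 Ω
Step 3 — Series combination: Z_total = R + C = 2200 - j29.2 Ω = 2200∠-0.8° Ω.
Step 4 — Source phasor: V = 26.2∠-165.2° V = -25.33 - j6.693 V.
Step 5 — Ohm's law: I = V / Z_total = (-25.33 - j6.693) / (2200 - j29.2) = -0.01147 - j0.003194 A.
Step 6 — Convert to polar: |I| = 0.01191 A, ∠I = -164.4°.

I = 0.01191∠-164.4° A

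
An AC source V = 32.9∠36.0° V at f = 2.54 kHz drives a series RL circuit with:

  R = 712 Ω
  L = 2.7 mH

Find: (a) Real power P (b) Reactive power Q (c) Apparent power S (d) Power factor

Step 1 — Angular frequency: ω = 2π·f = 2π·2540 = 1.596e+04 rad/s.
Step 2 — Component impedances:
  R: Z = R = 712 Ω
  L: Z = jωL = j·1.596e+04·0.0027 = 0 + j43.09 Ω
Step 3 — Series combination: Z_total = R + L = 712 + j43.09 Ω = 713.3∠3.5° Ω.
Step 4 — Source phasor: V = 32.9∠36.0° V = 26.62 + j19.34 V.
Step 5 — Current: I = V / Z = 0.03888 + j0.02481 A = 0.04612∠32.5° A.
Step 6 — Complex power: S = V·I* = 1.515 + j0.09167 VA.
Step 7 — Real power: P = Re(S) = 1.515 W.
Step 8 — Reactive power: Q = Im(S) = 0.09167 VAR.
Step 9 — Apparent power: |S| = 1.517 VA.
Step 10 — Power factor: PF = P/|S| = 0.9982 (lagging).

(a) P = 1.515 W  (b) Q = 0.09167 VAR  (c) S = 1.517 VA  (d) PF = 0.9982 (lagging)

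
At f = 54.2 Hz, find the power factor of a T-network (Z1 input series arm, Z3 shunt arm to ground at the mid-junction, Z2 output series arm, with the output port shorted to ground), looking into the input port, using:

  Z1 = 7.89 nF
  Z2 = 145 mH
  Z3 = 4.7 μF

Step 1 — Angular frequency: ω = 2π·f = 2π·54.2 = 340.5 rad/s.
Step 2 — Component impedances:
  Z1: Z = 1/(jωC) = -j/(ω·C) = 0 - j3.722e+05 Ω
  Z2: Z = jωL = j·340.5·0.145 = 0 + j49.38 Ω
  Z3: Z = 1/(jωC) = -j/(ω·C) = 0 - j624.8 Ω
Step 3 — With the output port shorted to ground, the output series arm Z2 runs from the junction to ground; the shunt arm Z3 also runs from the junction to ground. They appear in parallel: Z3 || Z2 = 0 + j53.62 Ω.
Step 4 — Series with input arm Z1: Z_in = Z1 + (Z3 || Z2) = 0 - j3.721e+05 Ω = 3.721e+05∠-90.0° Ω.
Step 5 — Power factor: PF = cos(φ) = Re(Z)/|Z| = 0/3.721e+05 = 0.
Step 6 — Type: Im(Z) = -3.721e+05 ⇒ leading (phase φ = -90.0°).

PF = 0 (leading, φ = -90.0°)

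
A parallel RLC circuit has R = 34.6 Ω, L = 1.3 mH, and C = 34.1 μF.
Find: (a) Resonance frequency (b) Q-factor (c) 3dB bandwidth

Step 1 — Resonance: ω₀ = 1/√(LC) = 1/√(0.0013·3.41e-05) = 4750 rad/s.
Step 2 — f₀ = ω₀/(2π) = 755.9 Hz.
Step 3 — Parallel Q: Q = R/(ω₀L) = 34.6/(4750·0.0013) = 5.604.
Step 4 — Bandwidth: Δω = ω₀/Q = 847.6 rad/s; BW = Δω/(2π) = 134.9 Hz.

(a) f₀ = 755.9 Hz  (b) Q = 5.604  (c) BW = 134.9 Hz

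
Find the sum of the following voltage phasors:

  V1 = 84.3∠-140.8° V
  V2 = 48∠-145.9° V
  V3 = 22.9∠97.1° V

Step 1 — Convert each phasor to rectangular form:
  V1 = 84.3·(cos(-140.8°) + j·sin(-140.8°)) = -65.33 - j53.28 V
  V2 = 48·(cos(-145.9°) + j·sin(-145.9°)) = -39.75 - j26.91 V
  V3 = 22.9·(cos(97.1°) + j·sin(97.1°)) = -2.83 + j22.72 V
Step 2 — Sum components: V_total = -107.9 - j57.47 V.
Step 3 — Convert to polar: |V_total| = 122.3 V, ∠V_total = -152.0°.

V_total = 122.3∠-152.0° V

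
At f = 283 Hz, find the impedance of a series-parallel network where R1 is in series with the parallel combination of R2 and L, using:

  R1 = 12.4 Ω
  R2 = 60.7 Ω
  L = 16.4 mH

Step 1 — Angular frequency: ω = 2π·f = 2π·283 = 1778 rad/s.
Step 2 — Component impedances:
  R1: Z = R = 12.4 Ω
  R2: Z = R = 60.7 Ω
  L: Z = jωL = j·1778·0.0164 = 0 + j29.16 Ω
Step 3 — Parallel branch: R2 || L = 1/(1/R2 + 1/L) = 11.38 + j23.69 Ω.
Step 4 — Series with R1: Z_total = R1 + (R2 || L) = 23.78 + j23.69 Ω = 33.57∠44.9° Ω.

Z = 23.78 + j23.69 Ω = 33.57∠44.9° Ω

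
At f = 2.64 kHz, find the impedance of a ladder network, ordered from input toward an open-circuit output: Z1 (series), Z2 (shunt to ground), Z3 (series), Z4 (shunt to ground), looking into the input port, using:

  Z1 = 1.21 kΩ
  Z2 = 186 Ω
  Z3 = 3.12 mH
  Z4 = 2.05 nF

Step 1 — Angular frequency: ω = 2π·f = 2π·2640 = 1.659e+04 rad/s.
Step 2 — Component impedances:
  Z1: Z = R = 1210 Ω
  Z2: Z = R = 186 Ω
  Z3: Z = jωL = j·1.659e+04·0.00312 = 0 + j51.75 Ω
  Z4: Z = 1/(jωC) = -j/(ω·C) = 0 - j2.941e+04 Ω
Step 3 — Ladder network (open output): work backward from the far end, alternating series and parallel combinations. Z_in = 1396 - j1.178 Ω = 1396∠-0.0° Ω.

Z = 1396 - j1.178 Ω = 1396∠-0.0° Ω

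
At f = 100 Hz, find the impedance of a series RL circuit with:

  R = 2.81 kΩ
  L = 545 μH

Step 1 — Angular frequency: ω = 2π·f = 2π·100 = 628.3 rad/s.
Step 2 — Component impedances:
  R: Z = R = 2810 Ω
  L: Z = jωL = j·628.3·0.000545 = 0 + j0.3424 Ω
Step 3 — Series combination: Z_total = R + L = 2810 + j0.3424 Ω = 2810∠0.0° Ω.

Z = 2810 + j0.3424 Ω = 2810∠0.0° Ω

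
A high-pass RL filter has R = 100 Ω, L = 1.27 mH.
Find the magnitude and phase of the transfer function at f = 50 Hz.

Step 1 — Angular frequency: ω = 2π·50 = 314.2 rad/s.
Step 2 — Transfer function: H(jω) = jωL/(R + jωL).
Step 3 — Numerator jωL = j·0.399; denominator R + jωL = 100 + j0.399.
Step 4 — H = 1.592e-05 + j0.00399.
Step 5 — Magnitude: |H| = 0.00399 (-48.0 dB); phase: φ = 89.8°.

|H| = 0.00399 (-48.0 dB), φ = 89.8°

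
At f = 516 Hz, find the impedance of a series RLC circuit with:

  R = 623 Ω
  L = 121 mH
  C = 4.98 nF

Step 1 — Angular frequency: ω = 2π·f = 2π·516 = 3242 rad/s.
Step 2 — Component impedances:
  R: Z = R = 623 Ω
  L: Z = jωL = j·3242·0.121 = 0 + j392.3 Ω
  C: Z = 1/(jωC) = -j/(ω·C) = 0 - j6.194e+04 Ω
Step 3 — Series combination: Z_total = R + L + C = 623 - j6.154e+04 Ω = 6.155e+04∠-89.4° Ω.

Z = 623 - j6.154e+04 Ω = 6.155e+04∠-89.4° Ω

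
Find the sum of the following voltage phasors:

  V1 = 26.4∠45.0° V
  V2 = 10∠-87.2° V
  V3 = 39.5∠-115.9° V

Step 1 — Convert each phasor to rectangular form:
  V1 = 26.4·(cos(45.0°) + j·sin(45.0°)) = 18.67 + j18.67 V
  V2 = 10·(cos(-87.2°) + j·sin(-87.2°)) = 0.4885 - j9.988 V
  V3 = 39.5·(cos(-115.9°) + j·sin(-115.9°)) = -17.25 - j35.53 V
Step 2 — Sum components: V_total = 1.902 - j26.85 V.
Step 3 — Convert to polar: |V_total| = 26.92 V, ∠V_total = -85.9°.

V_total = 26.92∠-85.9° V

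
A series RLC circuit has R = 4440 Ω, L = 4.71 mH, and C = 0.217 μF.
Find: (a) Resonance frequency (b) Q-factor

Step 1 — Resonance condition Im(Z)=0 gives ω₀ = 1/√(LC).
Step 2 — ω₀ = 1/√(0.00471·2.17e-07) = 3.128e+04 rad/s.
Step 3 — f₀ = ω₀/(2π) = 4978 Hz.
Step 4 — Series Q: Q = ω₀L/R = 3.128e+04·0.00471/4440 = 0.03318.

(a) f₀ = 4978 Hz  (b) Q = 0.03318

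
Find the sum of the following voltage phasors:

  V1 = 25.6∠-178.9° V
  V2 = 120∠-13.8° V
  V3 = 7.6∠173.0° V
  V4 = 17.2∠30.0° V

Step 1 — Convert each phasor to rectangular form:
  V1 = 25.6·(cos(-178.9°) + j·sin(-178.9°)) = -25.6 - j0.4915 V
  V2 = 120·(cos(-13.8°) + j·sin(-13.8°)) = 116.5 - j28.62 V
  V3 = 7.6·(cos(173.0°) + j·sin(173.0°)) = -7.543 + j0.9262 V
  V4 = 17.2·(cos(30.0°) + j·sin(30.0°)) = 14.9 + j8.6 V
Step 2 — Sum components: V_total = 98.29 - j19.59 V.
Step 3 — Convert to polar: |V_total| = 100.2 V, ∠V_total = -11.3°.

V_total = 100.2∠-11.3° V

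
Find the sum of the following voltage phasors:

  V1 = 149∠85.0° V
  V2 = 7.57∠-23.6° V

Step 1 — Convert each phasor to rectangular form:
  V1 = 149·(cos(85.0°) + j·sin(85.0°)) = 12.99 + j148.4 V
  V2 = 7.57·(cos(-23.6°) + j·sin(-23.6°)) = 6.937 - j3.031 V
Step 2 — Sum components: V_total = 19.92 + j145.4 V.
Step 3 — Convert to polar: |V_total| = 146.8 V, ∠V_total = 82.2°.

V_total = 146.8∠82.2° V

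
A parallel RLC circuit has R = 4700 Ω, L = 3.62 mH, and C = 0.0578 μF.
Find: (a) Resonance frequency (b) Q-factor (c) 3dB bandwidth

Step 1 — Resonance: ω₀ = 1/√(LC) = 1/√(0.00362·5.78e-08) = 6.913e+04 rad/s.
Step 2 — f₀ = ω₀/(2π) = 1.1e+04 Hz.
Step 3 — Parallel Q: Q = R/(ω₀L) = 4700/(6.913e+04·0.00362) = 18.78.
Step 4 — Bandwidth: Δω = ω₀/Q = 3681 rad/s; BW = Δω/(2π) = 585.9 Hz.

(a) f₀ = 1.1e+04 Hz  (b) Q = 18.78  (c) BW = 585.9 Hz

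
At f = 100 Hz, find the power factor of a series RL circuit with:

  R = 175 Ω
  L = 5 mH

Step 1 — Angular frequency: ω = 2π·f = 2π·100 = 628.3 rad/s.
Step 2 — Component impedances:
  R: Z = R = 175 Ω
  L: Z = jωL = j·628.3·0.005 = 0 + j3.142 Ω
Step 3 — Series combination: Z_total = R + L = 175 + j3.142 Ω = 175∠1.0° Ω.
Step 4 — Power factor: PF = cos(φ) = Re(Z)/|Z| = 175/175.03 = 0.9998.
Step 5 — Type: Im(Z) = 3.142 ⇒ lagging (phase φ = 1.0°).

PF = 0.9998 (lagging, φ = 1.0°)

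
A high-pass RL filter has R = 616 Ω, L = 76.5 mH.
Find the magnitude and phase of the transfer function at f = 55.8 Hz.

Step 1 — Angular frequency: ω = 2π·55.8 = 350.6 rad/s.
Step 2 — Transfer function: H(jω) = jωL/(R + jωL).
Step 3 — Numerator jωL = j·26.82; denominator R + jωL = 616 + j26.82.
Step 4 — H = 0.001892 + j0.04346.
Step 5 — Magnitude: |H| = 0.0435 (-27.2 dB); phase: φ = 87.5°.

|H| = 0.0435 (-27.2 dB), φ = 87.5°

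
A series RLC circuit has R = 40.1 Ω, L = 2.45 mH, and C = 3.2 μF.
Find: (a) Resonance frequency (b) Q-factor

Step 1 — Resonance condition Im(Z)=0 gives ω₀ = 1/√(LC).
Step 2 — ω₀ = 1/√(0.00245·3.2e-06) = 1.129e+04 rad/s.
Step 3 — f₀ = ω₀/(2π) = 1797 Hz.
Step 4 — Series Q: Q = ω₀L/R = 1.129e+04·0.00245/40.1 = 0.69.

(a) f₀ = 1797 Hz  (b) Q = 0.69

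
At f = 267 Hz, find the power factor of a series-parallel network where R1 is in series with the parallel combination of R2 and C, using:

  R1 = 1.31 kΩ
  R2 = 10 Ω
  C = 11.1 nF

Step 1 — Angular frequency: ω = 2π·f = 2π·267 = 1678 rad/s.
Step 2 — Component impedances:
  R1: Z = R = 1310 Ω
  R2: Z = R = 10 Ω
  C: Z = 1/(jωC) = -j/(ω·C) = 0 - j5.37e+04 Ω
Step 3 — Parallel branch: R2 || C = 1/(1/R2 + 1/C) = 10 - j0.001862 Ω.
Step 4 — Series with R1: Z_total = R1 + (R2 || C) = 1320 - j0.001862 Ω = 1320∠-0.0° Ω.
Step 5 — Power factor: PF = cos(φ) = Re(Z)/|Z| = 1320/1320 = 1.
Step 6 — Type: Im(Z) = -0.001862 ⇒ leading (phase φ = -0.0°).

PF = 1 (leading, φ = -0.0°)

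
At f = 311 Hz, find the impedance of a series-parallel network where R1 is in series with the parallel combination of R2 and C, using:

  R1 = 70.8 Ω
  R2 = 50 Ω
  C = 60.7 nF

Step 1 — Angular frequency: ω = 2π·f = 2π·311 = 1954 rad/s.
Step 2 — Component impedances:
  R1: Z = R = 70.8 Ω
  R2: Z = R = 50 Ω
  C: Z = 1/(jωC) = -j/(ω·C) = 0 - j8431 Ω
Step 3 — Parallel branch: R2 || C = 1/(1/R2 + 1/C) = 50 - j0.2965 Ω.
Step 4 — Series with R1: Z_total = R1 + (R2 || C) = 120.8 - j0.2965 Ω = 120.8∠-0.1° Ω.

Z = 120.8 - j0.2965 Ω = 120.8∠-0.1° Ω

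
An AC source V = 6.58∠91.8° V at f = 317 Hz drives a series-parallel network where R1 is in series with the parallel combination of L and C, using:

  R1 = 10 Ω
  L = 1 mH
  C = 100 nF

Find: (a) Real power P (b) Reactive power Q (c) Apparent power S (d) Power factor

Step 1 — Angular frequency: ω = 2π·f = 2π·317 = 1992 rad/s.
Step 2 — Component impedances:
  R1: Z = R = 10 Ω
  L: Z = jωL = j·1992·0.001 = 0 + j1.992 Ω
  C: Z = 1/(jωC) = -j/(ω·C) = 0 - j5021 Ω
Step 3 — Parallel branch: L || C = 1/(1/L + 1/C) = 0 + j1.993 Ω.
Step 4 — Series with R1: Z_total = R1 + (L || C) = 10 + j1.993 Ω = 10.2∠11.3° Ω.
Step 5 — Source phasor: V = 6.58∠91.8° V = -0.2067 + j6.577 V.
Step 6 — Current: I = V / Z = 0.1062 + j0.6365 A = 0.6453∠80.5° A.
Step 7 — Complex power: S = V·I* = 4.164 + j0.8298 VA.
Step 8 — Real power: P = Re(S) = 4.164 W.
Step 9 — Reactive power: Q = Im(S) = 0.8298 VAR.
Step 10 — Apparent power: |S| = 4.246 VA.
Step 11 — Power factor: PF = P/|S| = 0.9807 (lagging).

(a) P = 4.164 W  (b) Q = 0.8298 VAR  (c) S = 4.246 VA  (d) PF = 0.9807 (lagging)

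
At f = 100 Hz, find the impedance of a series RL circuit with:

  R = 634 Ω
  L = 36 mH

Step 1 — Angular frequency: ω = 2π·f = 2π·100 = 628.3 rad/s.
Step 2 — Component impedances:
  R: Z = R = 634 Ω
  L: Z = jωL = j·628.3·0.036 = 0 + j22.62 Ω
Step 3 — Series combination: Z_total = R + L = 634 + j22.62 Ω = 634.4∠2.0° Ω.

Z = 634 + j22.62 Ω = 634.4∠2.0° Ω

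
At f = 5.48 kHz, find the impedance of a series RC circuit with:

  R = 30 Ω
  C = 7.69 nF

Step 1 — Angular frequency: ω = 2π·f = 2π·5480 = 3.443e+04 rad/s.
Step 2 — Component impedances:
  R: Z = R = 30 Ω
  C: Z = 1/(jωC) = -j/(ω·C) = 0 - j3777 Ω
Step 3 — Series combination: Z_total = R + C = 30 - j3777 Ω = 3777∠-89.5° Ω.

Z = 30 - j3777 Ω = 3777∠-89.5° Ω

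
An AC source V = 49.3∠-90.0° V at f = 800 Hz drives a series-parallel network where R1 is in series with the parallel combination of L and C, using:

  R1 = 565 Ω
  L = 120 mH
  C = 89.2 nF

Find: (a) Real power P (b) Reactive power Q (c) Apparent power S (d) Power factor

Step 1 — Angular frequency: ω = 2π·f = 2π·800 = 5027 rad/s.
Step 2 — Component impedances:
  R1: Z = R = 565 Ω
  L: Z = jωL = j·5027·0.12 = 0 + j603.2 Ω
  C: Z = 1/(jωC) = -j/(ω·C) = 0 - j2230 Ω
Step 3 — Parallel branch: L || C = 1/(1/L + 1/C) = 0 + j826.8 Ω.
Step 4 — Series with R1: Z_total = R1 + (L || C) = 565 + j826.8 Ω = 1001∠55.7° Ω.
Step 5 — Source phasor: V = 49.3∠-90.0° V = 0 - j49.3 V.
Step 6 — Current: I = V / Z = -0.04065 - j0.02778 A = 0.04923∠-145.7° A.
Step 7 — Complex power: S = V·I* = 1.369 + j2.004 VA.
Step 8 — Real power: P = Re(S) = 1.369 W.
Step 9 — Reactive power: Q = Im(S) = 2.004 VAR.
Step 10 — Apparent power: |S| = 2.427 VA.
Step 11 — Power factor: PF = P/|S| = 0.5642 (lagging).

(a) P = 1.369 W  (b) Q = 2.004 VAR  (c) S = 2.427 VA  (d) PF = 0.5642 (lagging)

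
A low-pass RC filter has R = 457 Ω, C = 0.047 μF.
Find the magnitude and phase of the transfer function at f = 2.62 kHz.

Step 1 — Angular frequency: ω = 2π·2620 = 1.646e+04 rad/s.
Step 2 — Transfer function: H(jω) = 1/(1 + jωRC).
Step 3 — Denominator: 1 + jωRC = 1 + j·1.646e+04·457·4.7e-08 = 1 + j0.3536.
Step 4 — H = 0.8889 - j0.3143.
Step 5 — Magnitude: |H| = 0.9428 (-0.5 dB); phase: φ = -19.5°.

|H| = 0.9428 (-0.5 dB), φ = -19.5°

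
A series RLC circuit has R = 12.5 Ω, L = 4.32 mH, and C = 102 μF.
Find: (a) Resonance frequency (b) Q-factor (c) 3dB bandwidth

Step 1 — Resonance condition Im(Z)=0 gives ω₀ = 1/√(LC).
Step 2 — ω₀ = 1/√(0.00432·0.000102) = 1506 rad/s.
Step 3 — f₀ = ω₀/(2π) = 239.8 Hz.
Step 4 — Series Q: Q = ω₀L/R = 1506·0.00432/12.5 = 0.5206.
Step 5 — 3dB bandwidth: Δω = ω₀/Q = 2894 rad/s; BW = Δω/(2π) = 460.5 Hz.

(a) f₀ = 239.8 Hz  (b) Q = 0.5206  (c) BW = 460.5 Hz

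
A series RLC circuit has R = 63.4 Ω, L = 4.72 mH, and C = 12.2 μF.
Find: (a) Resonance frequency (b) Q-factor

Step 1 — Resonance condition Im(Z)=0 gives ω₀ = 1/√(LC).
Step 2 — ω₀ = 1/√(0.00472·1.22e-05) = 4167 rad/s.
Step 3 — f₀ = ω₀/(2π) = 663.2 Hz.
Step 4 — Series Q: Q = ω₀L/R = 4167·0.00472/63.4 = 0.3102.

(a) f₀ = 663.2 Hz  (b) Q = 0.3102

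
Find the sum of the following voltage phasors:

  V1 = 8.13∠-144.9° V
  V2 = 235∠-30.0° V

Step 1 — Convert each phasor to rectangular form:
  V1 = 8.13·(cos(-144.9°) + j·sin(-144.9°)) = -6.652 - j4.675 V
  V2 = 235·(cos(-30.0°) + j·sin(-30.0°)) = 203.5 - j117.5 V
Step 2 — Sum components: V_total = 196.9 - j122.2 V.
Step 3 — Convert to polar: |V_total| = 231.7 V, ∠V_total = -31.8°.

V_total = 231.7∠-31.8° V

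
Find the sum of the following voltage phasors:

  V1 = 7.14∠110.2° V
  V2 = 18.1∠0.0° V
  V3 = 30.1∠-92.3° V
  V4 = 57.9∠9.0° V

Step 1 — Convert each phasor to rectangular form:
  V1 = 7.14·(cos(110.2°) + j·sin(110.2°)) = -2.465 + j6.701 V
  V2 = 18.1·(cos(0.0°) + j·sin(0.0°)) = 18.1 V
  V3 = 30.1·(cos(-92.3°) + j·sin(-92.3°)) = -1.208 - j30.08 V
  V4 = 57.9·(cos(9.0°) + j·sin(9.0°)) = 57.19 + j9.058 V
Step 2 — Sum components: V_total = 71.61 - j14.32 V.
Step 3 — Convert to polar: |V_total| = 73.03 V, ∠V_total = -11.3°.

V_total = 73.03∠-11.3° V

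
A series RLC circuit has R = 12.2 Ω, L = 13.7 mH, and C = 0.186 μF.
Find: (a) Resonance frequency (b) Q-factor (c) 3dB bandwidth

Step 1 — Resonance: ω₀ = 1/√(LC) = 1/√(0.0137·1.86e-07) = 1.981e+04 rad/s.
Step 2 — f₀ = ω₀/(2π) = 3153 Hz.
Step 3 — Series Q: Q = ω₀L/R = 1.981e+04·0.0137/12.2 = 22.25.
Step 4 — Bandwidth: Δω = ω₀/Q = 890.5 rad/s; BW = Δω/(2π) = 141.7 Hz.

(a) f₀ = 3153 Hz  (b) Q = 22.25  (c) BW = 141.7 Hz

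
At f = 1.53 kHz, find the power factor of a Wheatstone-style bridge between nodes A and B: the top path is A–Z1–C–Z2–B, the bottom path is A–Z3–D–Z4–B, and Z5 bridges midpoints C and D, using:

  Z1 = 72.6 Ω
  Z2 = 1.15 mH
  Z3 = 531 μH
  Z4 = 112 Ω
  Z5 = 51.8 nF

Step 1 — Angular frequency: ω = 2π·f = 2π·1530 = 9613 rad/s.
Step 2 — Component impedances:
  Z1: Z = R = 72.6 Ω
  Z2: Z = jωL = j·9613·0.00115 = 0 + j11.06 Ω
  Z3: Z = jωL = j·9613·0.000531 = 0 + j5.105 Ω
  Z4: Z = R = 112 Ω
  Z5: Z = 1/(jωC) = -j/(ω·C) = 0 - j2008 Ω
Step 3 — Bridge requires nodal analysis (the Z5 bridge couples midpoints C and D, so the two paths cannot be reduced to a simple series/parallel combination). Setting node B to ground and injecting 1 A at node A, the 3-node admittance system at A, C, D solves to V_A = Z_AB = 43.98 + j3.894 Ω = 44.15∠5.1° Ω.
Step 4 — Power factor: PF = cos(φ) = Re(Z)/|Z| = 43.98/44.15 = 0.9961.
Step 5 — Type: Im(Z) = 3.894 ⇒ lagging (phase φ = 5.1°).

PF = 0.9961 (lagging, φ = 5.1°)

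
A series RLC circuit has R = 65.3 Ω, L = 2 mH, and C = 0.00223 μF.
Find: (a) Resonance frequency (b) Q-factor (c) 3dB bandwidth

Step 1 — Resonance: ω₀ = 1/√(LC) = 1/√(0.002·2.23e-09) = 4.735e+05 rad/s.
Step 2 — f₀ = ω₀/(2π) = 7.536e+04 Hz.
Step 3 — Series Q: Q = ω₀L/R = 4.735e+05·0.002/65.3 = 14.5.
Step 4 — Bandwidth: Δω = ω₀/Q = 3.265e+04 rad/s; BW = Δω/(2π) = 5196 Hz.

(a) f₀ = 7.536e+04 Hz  (b) Q = 14.5  (c) BW = 5196 Hz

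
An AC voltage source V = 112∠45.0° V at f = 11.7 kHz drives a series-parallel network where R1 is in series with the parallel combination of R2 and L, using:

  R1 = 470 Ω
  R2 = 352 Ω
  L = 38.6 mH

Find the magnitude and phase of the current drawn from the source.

Step 1 — Angular frequency: ω = 2π·f = 2π·1.17e+04 = 7.351e+04 rad/s.
Step 2 — Component impedances:
  R1: Z = R = 470 Ω
  R2: Z = R = 352 Ω
  L: Z = jωL = j·7.351e+04·0.0386 = 0 + j2838 Ω
Step 3 — Parallel branch: R2 || L = 1/(1/R2 + 1/L) = 346.7 + j43 Ω.
Step 4 — Series with R1: Z_total = R1 + (R2 || L) = 816.7 + j43 Ω = 817.8∠3.0° Ω.
Step 5 — Source phasor: V = 112∠45.0° V = 79.2 + j79.2 V.
Step 6 — Ohm's law: I = V / Z_total = (79.2 + j79.2) / (816.7 + j43) = 0.1018 + j0.09161 A.
Step 7 — Convert to polar: |I| = 0.137 A, ∠I = 42.0°.

I = 0.137∠42.0° A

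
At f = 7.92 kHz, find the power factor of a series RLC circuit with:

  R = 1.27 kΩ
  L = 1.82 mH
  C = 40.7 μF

Step 1 — Angular frequency: ω = 2π·f = 2π·7920 = 4.976e+04 rad/s.
Step 2 — Component impedances:
  R: Z = R = 1270 Ω
  L: Z = jωL = j·4.976e+04·0.00182 = 0 + j90.57 Ω
  C: Z = 1/(jωC) = -j/(ω·C) = 0 - j0.4937 Ω
Step 3 — Series combination: Z_total = R + L + C = 1270 + j90.07 Ω = 1273∠4.1° Ω.
Step 4 — Power factor: PF = cos(φ) = Re(Z)/|Z| = 1270/1273.2 = 0.9975.
Step 5 — Type: Im(Z) = 90.07 ⇒ lagging (phase φ = 4.1°).

PF = 0.9975 (lagging, φ = 4.1°)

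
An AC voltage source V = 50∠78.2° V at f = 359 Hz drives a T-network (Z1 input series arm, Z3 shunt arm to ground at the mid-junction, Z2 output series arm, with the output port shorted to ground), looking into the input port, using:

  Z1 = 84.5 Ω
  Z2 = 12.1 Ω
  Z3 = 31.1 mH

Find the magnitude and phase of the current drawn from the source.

Step 1 — Angular frequency: ω = 2π·f = 2π·359 = 2256 rad/s.
Step 2 — Component impedances:
  Z1: Z = R = 84.5 Ω
  Z2: Z = R = 12.1 Ω
  Z3: Z = jωL = j·2256·0.0311 = 0 + j70.15 Ω
Step 3 — With the output port shorted to ground, the output series arm Z2 runs from the junction to ground; the shunt arm Z3 also runs from the junction to ground. They appear in parallel: Z3 || Z2 = 11.75 + j2.027 Ω.
Step 4 — Series with input arm Z1: Z_in = Z1 + (Z3 || Z2) = 96.25 + j2.027 Ω = 96.27∠1.2° Ω.
Step 5 — Source phasor: V = 50∠78.2° V = 10.22 + j48.94 V.
Step 6 — Ohm's law: I = V / Z_total = (10.22 + j48.94) / (96.25 + j2.027) = 0.1169 + j0.506 A.
Step 7 — Convert to polar: |I| = 0.5194 A, ∠I = 77.0°.

I = 0.5194∠77.0° A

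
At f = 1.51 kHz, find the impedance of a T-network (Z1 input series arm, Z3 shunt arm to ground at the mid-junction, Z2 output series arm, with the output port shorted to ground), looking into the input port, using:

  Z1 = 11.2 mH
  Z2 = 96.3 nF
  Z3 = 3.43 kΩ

Step 1 — Angular frequency: ω = 2π·f = 2π·1510 = 9488 rad/s.
Step 2 — Component impedances:
  Z1: Z = jωL = j·9488·0.0112 = 0 + j106.3 Ω
  Z2: Z = 1/(jωC) = -j/(ω·C) = 0 - j1095 Ω
  Z3: Z = R = 3430 Ω
Step 3 — With the output port shorted to ground, the output series arm Z2 runs from the junction to ground; the shunt arm Z3 also runs from the junction to ground. They appear in parallel: Z3 || Z2 = 317 - j993.4 Ω.
Step 4 — Series with input arm Z1: Z_in = Z1 + (Z3 || Z2) = 317 - j887.1 Ω = 942∠-70.3° Ω.

Z = 317 - j887.1 Ω = 942∠-70.3° Ω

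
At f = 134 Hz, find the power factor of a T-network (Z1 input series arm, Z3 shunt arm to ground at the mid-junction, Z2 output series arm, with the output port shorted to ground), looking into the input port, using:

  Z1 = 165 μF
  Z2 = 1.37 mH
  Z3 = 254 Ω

Step 1 — Angular frequency: ω = 2π·f = 2π·134 = 841.9 rad/s.
Step 2 — Component impedances:
  Z1: Z = 1/(jωC) = -j/(ω·C) = 0 - j7.198 Ω
  Z2: Z = jωL = j·841.9·0.00137 = 0 + j1.153 Ω
  Z3: Z = R = 254 Ω
Step 3 — With the output port shorted to ground, the output series arm Z2 runs from the junction to ground; the shunt arm Z3 also runs from the junction to ground. They appear in parallel: Z3 || Z2 = 0.005238 + j1.153 Ω.
Step 4 — Series with input arm Z1: Z_in = Z1 + (Z3 || Z2) = 0.005238 - j6.045 Ω = 6.045∠-90.0° Ω.
Step 5 — Power factor: PF = cos(φ) = Re(Z)/|Z| = 0.005238/6.045 = 0.0008665.
Step 6 — Type: Im(Z) = -6.045 ⇒ leading (phase φ = -90.0°).

PF = 0.0008665 (leading, φ = -90.0°)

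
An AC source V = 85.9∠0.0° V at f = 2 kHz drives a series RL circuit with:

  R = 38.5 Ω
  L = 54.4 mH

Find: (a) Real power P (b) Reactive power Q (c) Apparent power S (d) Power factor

Step 1 — Angular frequency: ω = 2π·f = 2π·2000 = 1.257e+04 rad/s.
Step 2 — Component impedances:
  R: Z = R = 38.5 Ω
  L: Z = jωL = j·1.257e+04·0.0544 = 0 + j683.6 Ω
Step 3 — Series combination: Z_total = R + L = 38.5 + j683.6 Ω = 684.7∠86.8° Ω.
Step 4 — Source phasor: V = 85.9∠0.0° V = 85.9 V.
Step 5 — Current: I = V / Z = 0.007054 - j0.1253 A = 0.1255∠-86.8° A.
Step 6 — Complex power: S = V·I* = 0.606 + j10.76 VA.
Step 7 — Real power: P = Re(S) = 0.606 W.
Step 8 — Reactive power: Q = Im(S) = 10.76 VAR.
Step 9 — Apparent power: |S| = 10.78 VA.
Step 10 — Power factor: PF = P/|S| = 0.05623 (lagging).

(a) P = 0.606 W  (b) Q = 10.76 VAR  (c) S = 10.78 VA  (d) PF = 0.05623 (lagging)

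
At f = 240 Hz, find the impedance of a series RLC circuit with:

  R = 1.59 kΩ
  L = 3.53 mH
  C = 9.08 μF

Step 1 — Angular frequency: ω = 2π·f = 2π·240 = 1508 rad/s.
Step 2 — Component impedances:
  R: Z = R = 1590 Ω
  L: Z = jωL = j·1508·0.00353 = 0 + j5.323 Ω
  C: Z = 1/(jωC) = -j/(ω·C) = 0 - j73.03 Ω
Step 3 — Series combination: Z_total = R + L + C = 1590 - j67.71 Ω = 1591∠-2.4° Ω.

Z = 1590 - j67.71 Ω = 1591∠-2.4° Ω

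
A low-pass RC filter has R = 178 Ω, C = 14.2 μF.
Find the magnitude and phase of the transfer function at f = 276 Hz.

Step 1 — Angular frequency: ω = 2π·276 = 1734 rad/s.
Step 2 — Transfer function: H(jω) = 1/(1 + jωRC).
Step 3 — Denominator: 1 + jωRC = 1 + j·1734·178·1.42e-05 = 1 + j4.383.
Step 4 — H = 0.04947 - j0.2169.
Step 5 — Magnitude: |H| = 0.2224 (-13.1 dB); phase: φ = -77.1°.

|H| = 0.2224 (-13.1 dB), φ = -77.1°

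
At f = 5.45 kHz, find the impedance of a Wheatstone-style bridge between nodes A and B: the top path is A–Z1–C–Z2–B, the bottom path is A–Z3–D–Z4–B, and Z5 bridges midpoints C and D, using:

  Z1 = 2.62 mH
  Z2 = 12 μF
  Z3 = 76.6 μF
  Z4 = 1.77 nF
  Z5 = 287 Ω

Step 1 — Angular frequency: ω = 2π·f = 2π·5450 = 3.424e+04 rad/s.
Step 2 — Component impedances:
  Z1: Z = jωL = j·3.424e+04·0.00262 = 0 + j89.72 Ω
  Z2: Z = 1/(jωC) = -j/(ω·C) = 0 - j2.434 Ω
  Z3: Z = 1/(jωC) = -j/(ω·C) = 0 - j0.3812 Ω
  Z4: Z = 1/(jωC) = -j/(ω·C) = 0 - j1.65e+04 Ω
  Z5: Z = R = 287 Ω
Step 3 — Bridge requires nodal analysis (the Z5 bridge couples midpoints C and D, so the two paths cannot be reduced to a simple series/parallel combination). Setting node B to ground and injecting 1 A at node A, the 3-node admittance system at A, C, D solves to V_A = Z_AB = 25.82 + j79.67 Ω = 83.75∠72.0° Ω.

Z = 25.82 + j79.67 Ω = 83.75∠72.0° Ω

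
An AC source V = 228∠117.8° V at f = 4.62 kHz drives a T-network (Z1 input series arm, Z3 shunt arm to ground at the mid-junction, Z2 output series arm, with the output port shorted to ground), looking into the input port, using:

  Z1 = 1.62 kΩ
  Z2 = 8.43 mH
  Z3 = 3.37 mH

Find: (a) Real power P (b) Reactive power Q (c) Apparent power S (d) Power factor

Step 1 — Angular frequency: ω = 2π·f = 2π·4620 = 2.903e+04 rad/s.
Step 2 — Component impedances:
  Z1: Z = R = 1620 Ω
  Z2: Z = jωL = j·2.903e+04·0.00843 = 0 + j244.7 Ω
  Z3: Z = jωL = j·2.903e+04·0.00337 = 0 + j97.83 Ω
Step 3 — With the output port shorted to ground, the output series arm Z2 runs from the junction to ground; the shunt arm Z3 also runs from the junction to ground. They appear in parallel: Z3 || Z2 = 0 + j69.89 Ω.
Step 4 — Series with input arm Z1: Z_in = Z1 + (Z3 || Z2) = 1620 + j69.89 Ω = 1622∠2.5° Ω.
Step 5 — Source phasor: V = 228∠117.8° V = -106.3 + j201.7 V.
Step 6 — Current: I = V / Z = -0.06016 + j0.1271 A = 0.1406∠115.3° A.
Step 7 — Complex power: S = V·I* = 32.03 + j1.382 VA.
Step 8 — Real power: P = Re(S) = 32.03 W.
Step 9 — Reactive power: Q = Im(S) = 1.382 VAR.
Step 10 — Apparent power: |S| = 32.06 VA.
Step 11 — Power factor: PF = P/|S| = 0.9991 (lagging).

(a) P = 32.03 W  (b) Q = 1.382 VAR  (c) S = 32.06 VA  (d) PF = 0.9991 (lagging)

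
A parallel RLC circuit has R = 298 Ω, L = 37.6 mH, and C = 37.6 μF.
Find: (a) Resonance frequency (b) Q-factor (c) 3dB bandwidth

Step 1 — Resonance: ω₀ = 1/√(LC) = 1/√(0.0376·3.76e-05) = 841 rad/s.
Step 2 — f₀ = ω₀/(2π) = 133.9 Hz.
Step 3 — Parallel Q: Q = R/(ω₀L) = 298/(841·0.0376) = 9.424.
Step 4 — Bandwidth: Δω = ω₀/Q = 89.25 rad/s; BW = Δω/(2π) = 14.2 Hz.

(a) f₀ = 133.9 Hz  (b) Q = 9.424  (c) BW = 14.2 Hz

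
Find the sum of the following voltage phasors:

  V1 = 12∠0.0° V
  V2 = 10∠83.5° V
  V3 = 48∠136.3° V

Step 1 — Convert each phasor to rectangular form:
  V1 = 12·(cos(0.0°) + j·sin(0.0°)) = 12 V
  V2 = 10·(cos(83.5°) + j·sin(83.5°)) = 1.132 + j9.936 V
  V3 = 48·(cos(136.3°) + j·sin(136.3°)) = -34.7 + j33.16 V
Step 2 — Sum components: V_total = -21.57 + j43.1 V.
Step 3 — Convert to polar: |V_total| = 48.19 V, ∠V_total = 116.6°.

V_total = 48.19∠116.6° V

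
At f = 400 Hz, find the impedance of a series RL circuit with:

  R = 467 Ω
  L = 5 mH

Step 1 — Angular frequency: ω = 2π·f = 2π·400 = 2513 rad/s.
Step 2 — Component impedances:
  R: Z = R = 467 Ω
  L: Z = jωL = j·2513·0.005 = 0 + j12.57 Ω
Step 3 — Series combination: Z_total = R + L = 467 + j12.57 Ω = 467.2∠1.5° Ω.

Z = 467 + j12.57 Ω = 467.2∠1.5° Ω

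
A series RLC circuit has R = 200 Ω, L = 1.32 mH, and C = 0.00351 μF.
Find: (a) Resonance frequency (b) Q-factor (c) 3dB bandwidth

Step 1 — Resonance condition Im(Z)=0 gives ω₀ = 1/√(LC).
Step 2 — ω₀ = 1/√(0.00132·3.51e-09) = 4.646e+05 rad/s.
Step 3 — f₀ = ω₀/(2π) = 7.394e+04 Hz.
Step 4 — Series Q: Q = ω₀L/R = 4.646e+05·0.00132/200 = 3.066.
Step 5 — 3dB bandwidth: Δω = ω₀/Q = 1.515e+05 rad/s; BW = Δω/(2π) = 2.411e+04 Hz.

(a) f₀ = 7.394e+04 Hz  (b) Q = 3.066  (c) BW = 2.411e+04 Hz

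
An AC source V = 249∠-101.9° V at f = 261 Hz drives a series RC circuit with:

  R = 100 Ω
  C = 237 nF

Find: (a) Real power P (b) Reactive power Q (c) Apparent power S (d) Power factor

Step 1 — Angular frequency: ω = 2π·f = 2π·261 = 1640 rad/s.
Step 2 — Component impedances:
  R: Z = R = 100 Ω
  C: Z = 1/(jωC) = -j/(ω·C) = 0 - j2573 Ω
Step 3 — Series combination: Z_total = R + C = 100 - j2573 Ω = 2575∠-87.8° Ω.
Step 4 — Source phasor: V = 249∠-101.9° V = -51.34 - j243.6 V.
Step 5 — Current: I = V / Z = 0.09378 - j0.0236 A = 0.0967∠-14.1° A.
Step 6 — Complex power: S = V·I* = 0.9351 - j24.06 VA.
Step 7 — Real power: P = Re(S) = 0.9351 W.
Step 8 — Reactive power: Q = Im(S) = -24.06 VAR.
Step 9 — Apparent power: |S| = 24.08 VA.
Step 10 — Power factor: PF = P/|S| = 0.03884 (leading).

(a) P = 0.9351 W  (b) Q = -24.06 VAR  (c) S = 24.08 VA  (d) PF = 0.03884 (leading)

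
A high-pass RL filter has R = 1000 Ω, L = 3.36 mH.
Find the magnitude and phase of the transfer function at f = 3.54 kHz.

Step 1 — Angular frequency: ω = 2π·3540 = 2.224e+04 rad/s.
Step 2 — Transfer function: H(jω) = jωL/(R + jωL).
Step 3 — Numerator jωL = j·74.73; denominator R + jωL = 1000 + j74.73.
Step 4 — H = 0.005554 + j0.07432.
Step 5 — Magnitude: |H| = 0.07453 (-22.6 dB); phase: φ = 85.7°.

|H| = 0.07453 (-22.6 dB), φ = 85.7°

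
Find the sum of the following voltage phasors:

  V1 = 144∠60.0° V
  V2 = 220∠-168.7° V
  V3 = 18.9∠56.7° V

Step 1 — Convert each phasor to rectangular form:
  V1 = 144·(cos(60.0°) + j·sin(60.0°)) = 72 + j124.7 V
  V2 = 220·(cos(-168.7°) + j·sin(-168.7°)) = -215.7 - j43.11 V
  V3 = 18.9·(cos(56.7°) + j·sin(56.7°)) = 10.38 + j15.8 V
Step 2 — Sum components: V_total = -133.4 + j97.4 V.
Step 3 — Convert to polar: |V_total| = 165.1 V, ∠V_total = 143.9°.

V_total = 165.1∠143.9° V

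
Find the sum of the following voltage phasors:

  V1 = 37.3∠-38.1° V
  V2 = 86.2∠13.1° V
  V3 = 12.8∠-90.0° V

Step 1 — Convert each phasor to rectangular form:
  V1 = 37.3·(cos(-38.1°) + j·sin(-38.1°)) = 29.35 - j23.02 V
  V2 = 86.2·(cos(13.1°) + j·sin(13.1°)) = 83.96 + j19.54 V
  V3 = 12.8·(cos(-90.0°) + j·sin(-90.0°)) = 0 - j12.8 V
Step 2 — Sum components: V_total = 113.3 - j16.28 V.
Step 3 — Convert to polar: |V_total| = 114.5 V, ∠V_total = -8.2°.

V_total = 114.5∠-8.2° V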